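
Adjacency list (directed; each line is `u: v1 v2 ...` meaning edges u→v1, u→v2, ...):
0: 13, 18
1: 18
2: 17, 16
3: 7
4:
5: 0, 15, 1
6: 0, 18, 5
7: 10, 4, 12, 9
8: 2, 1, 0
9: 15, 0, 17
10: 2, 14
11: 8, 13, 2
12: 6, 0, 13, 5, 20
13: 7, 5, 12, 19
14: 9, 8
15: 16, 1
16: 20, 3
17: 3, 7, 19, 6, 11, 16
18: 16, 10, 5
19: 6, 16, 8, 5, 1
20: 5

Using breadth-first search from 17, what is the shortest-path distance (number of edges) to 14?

3

Level 0: 17
Level 1: 3, 6, 7, 11, 16, 19
Level 2: 0, 1, 2, 4, 5, 8, 9, 10, 12, 13, 18, 20
Level 3: 14, 15
14 first appears at level 3.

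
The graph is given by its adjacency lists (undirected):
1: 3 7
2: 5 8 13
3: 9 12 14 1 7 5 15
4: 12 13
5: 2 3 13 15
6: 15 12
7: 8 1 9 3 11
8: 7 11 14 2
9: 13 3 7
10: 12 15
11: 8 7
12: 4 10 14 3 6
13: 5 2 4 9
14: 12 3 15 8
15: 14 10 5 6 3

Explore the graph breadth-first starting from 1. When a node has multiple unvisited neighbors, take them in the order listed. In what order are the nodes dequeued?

Visit 1; enqueue 3, 7 → queue [3, 7]
Visit 3; enqueue 9, 12, 14, 5, 15 → queue [7, 9, 12, 14, 5, 15]
Visit 7; enqueue 8, 11 → queue [9, 12, 14, 5, 15, 8, 11]
Visit 9; enqueue 13 → queue [12, 14, 5, 15, 8, 11, 13]
Visit 12; enqueue 4, 10, 6 → queue [14, 5, 15, 8, 11, 13, 4, 10, 6]
Visit 14 → queue [5, 15, 8, 11, 13, 4, 10, 6]
Visit 5; enqueue 2 → queue [15, 8, 11, 13, 4, 10, 6, 2]
Visit 15 → queue [8, 11, 13, 4, 10, 6, 2]
Visit 8 → queue [11, 13, 4, 10, 6, 2]
Visit 11 → queue [13, 4, 10, 6, 2]
Visit 13 → queue [4, 10, 6, 2]
Visit 4 → queue [10, 6, 2]
Visit 10 → queue [6, 2]
Visit 6 → queue [2]
Visit 2 → queue []

1 -> 3 -> 7 -> 9 -> 12 -> 14 -> 5 -> 15 -> 8 -> 11 -> 13 -> 4 -> 10 -> 6 -> 2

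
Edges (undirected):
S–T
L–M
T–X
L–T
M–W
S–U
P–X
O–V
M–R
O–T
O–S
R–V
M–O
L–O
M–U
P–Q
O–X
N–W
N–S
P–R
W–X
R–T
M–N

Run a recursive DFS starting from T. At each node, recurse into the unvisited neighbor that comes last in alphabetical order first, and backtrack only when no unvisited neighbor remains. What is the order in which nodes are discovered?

Visit T
T → X
X → W
W → N
N → S
S → U
U → M
M → R
R → V
V → O
O → L
R → P
P → Q

T X W N S U M R V O L P Q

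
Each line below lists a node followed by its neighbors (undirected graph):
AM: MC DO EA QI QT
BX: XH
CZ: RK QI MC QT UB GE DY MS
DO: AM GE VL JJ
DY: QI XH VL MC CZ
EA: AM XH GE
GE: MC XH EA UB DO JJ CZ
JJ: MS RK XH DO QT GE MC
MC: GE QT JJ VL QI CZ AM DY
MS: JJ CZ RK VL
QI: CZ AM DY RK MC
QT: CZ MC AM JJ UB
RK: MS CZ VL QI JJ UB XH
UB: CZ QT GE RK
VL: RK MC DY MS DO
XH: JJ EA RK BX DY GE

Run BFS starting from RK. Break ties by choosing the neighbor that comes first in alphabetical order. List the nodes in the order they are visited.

RK, CZ, JJ, MS, QI, UB, VL, XH, DY, GE, MC, QT, DO, AM, BX, EA

Visit RK; enqueue CZ, JJ, MS, QI, UB, VL, XH → queue [CZ, JJ, MS, QI, UB, VL, XH]
Visit CZ; enqueue DY, GE, MC, QT → queue [JJ, MS, QI, UB, VL, XH, DY, GE, MC, QT]
Visit JJ; enqueue DO → queue [MS, QI, UB, VL, XH, DY, GE, MC, QT, DO]
Visit MS → queue [QI, UB, VL, XH, DY, GE, MC, QT, DO]
Visit QI; enqueue AM → queue [UB, VL, XH, DY, GE, MC, QT, DO, AM]
Visit UB → queue [VL, XH, DY, GE, MC, QT, DO, AM]
Visit VL → queue [XH, DY, GE, MC, QT, DO, AM]
Visit XH; enqueue BX, EA → queue [DY, GE, MC, QT, DO, AM, BX, EA]
Visit DY → queue [GE, MC, QT, DO, AM, BX, EA]
Visit GE → queue [MC, QT, DO, AM, BX, EA]
Visit MC → queue [QT, DO, AM, BX, EA]
Visit QT → queue [DO, AM, BX, EA]
Visit DO → queue [AM, BX, EA]
Visit AM → queue [BX, EA]
Visit BX → queue [EA]
Visit EA → queue []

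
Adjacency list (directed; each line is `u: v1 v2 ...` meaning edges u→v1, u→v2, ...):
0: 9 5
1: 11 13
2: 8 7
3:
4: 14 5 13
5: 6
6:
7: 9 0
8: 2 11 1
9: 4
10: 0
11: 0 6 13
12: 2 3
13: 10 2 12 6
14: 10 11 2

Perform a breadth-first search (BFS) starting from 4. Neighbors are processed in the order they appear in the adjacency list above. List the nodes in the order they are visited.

Visit 4; enqueue 14, 5, 13 → queue [14, 5, 13]
Visit 14; enqueue 10, 11, 2 → queue [5, 13, 10, 11, 2]
Visit 5; enqueue 6 → queue [13, 10, 11, 2, 6]
Visit 13; enqueue 12 → queue [10, 11, 2, 6, 12]
Visit 10; enqueue 0 → queue [11, 2, 6, 12, 0]
Visit 11 → queue [2, 6, 12, 0]
Visit 2; enqueue 8, 7 → queue [6, 12, 0, 8, 7]
Visit 6 → queue [12, 0, 8, 7]
Visit 12; enqueue 3 → queue [0, 8, 7, 3]
Visit 0; enqueue 9 → queue [8, 7, 3, 9]
Visit 8; enqueue 1 → queue [7, 3, 9, 1]
Visit 7 → queue [3, 9, 1]
Visit 3 → queue [9, 1]
Visit 9 → queue [1]
Visit 1 → queue []

4, 14, 5, 13, 10, 11, 2, 6, 12, 0, 8, 7, 3, 9, 1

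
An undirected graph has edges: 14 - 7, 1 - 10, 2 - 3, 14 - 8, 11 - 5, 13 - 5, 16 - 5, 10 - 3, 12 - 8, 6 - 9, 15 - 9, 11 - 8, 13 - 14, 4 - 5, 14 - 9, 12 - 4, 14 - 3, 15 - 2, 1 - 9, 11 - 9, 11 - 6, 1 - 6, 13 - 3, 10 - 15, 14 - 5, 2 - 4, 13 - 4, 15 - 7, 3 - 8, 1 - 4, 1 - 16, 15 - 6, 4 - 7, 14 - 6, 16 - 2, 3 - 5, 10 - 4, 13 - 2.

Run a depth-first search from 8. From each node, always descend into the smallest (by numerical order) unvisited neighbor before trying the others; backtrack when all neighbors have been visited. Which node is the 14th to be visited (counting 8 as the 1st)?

10

Visit 8
8 → 3
3 → 2
2 → 4
4 → 1
1 → 6
6 → 9
9 → 11
11 → 5
5 → 13
13 → 14
14 → 7
7 → 15
15 → 10
5 → 16
4 → 12

Visit order: 8, 3, 2, 4, 1, 6, 9, 11, 5, 13, 14, 7, 15, 10, 16, 12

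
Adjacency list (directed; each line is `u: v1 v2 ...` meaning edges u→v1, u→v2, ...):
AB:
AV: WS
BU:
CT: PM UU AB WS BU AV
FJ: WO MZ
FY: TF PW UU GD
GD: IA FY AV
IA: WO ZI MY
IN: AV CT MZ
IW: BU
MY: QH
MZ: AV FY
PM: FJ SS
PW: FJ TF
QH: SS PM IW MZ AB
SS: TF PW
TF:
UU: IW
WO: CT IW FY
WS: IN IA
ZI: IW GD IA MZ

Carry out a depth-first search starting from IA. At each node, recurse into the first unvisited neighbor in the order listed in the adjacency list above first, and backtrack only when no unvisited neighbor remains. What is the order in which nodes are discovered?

IA, WO, CT, PM, FJ, MZ, AV, WS, IN, FY, TF, PW, UU, IW, BU, GD, SS, AB, ZI, MY, QH

Visit IA
IA → WO
WO → CT
CT → PM
PM → FJ
FJ → MZ
MZ → AV
AV → WS
WS → IN
MZ → FY
FY → TF
FY → PW
FY → UU
UU → IW
IW → BU
FY → GD
PM → SS
CT → AB
IA → ZI
IA → MY
MY → QH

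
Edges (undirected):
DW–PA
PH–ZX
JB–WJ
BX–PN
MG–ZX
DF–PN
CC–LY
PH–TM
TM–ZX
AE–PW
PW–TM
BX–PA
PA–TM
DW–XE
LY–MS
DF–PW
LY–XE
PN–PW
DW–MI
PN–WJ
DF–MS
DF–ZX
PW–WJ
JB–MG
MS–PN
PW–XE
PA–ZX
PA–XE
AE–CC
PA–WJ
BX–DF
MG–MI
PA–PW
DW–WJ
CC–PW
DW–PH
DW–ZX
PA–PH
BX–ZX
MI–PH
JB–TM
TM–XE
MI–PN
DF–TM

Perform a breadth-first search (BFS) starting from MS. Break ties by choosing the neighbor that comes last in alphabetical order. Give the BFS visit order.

Visit MS; enqueue PN, LY, DF → queue [PN, LY, DF]
Visit PN; enqueue WJ, PW, MI, BX → queue [LY, DF, WJ, PW, MI, BX]
Visit LY; enqueue XE, CC → queue [DF, WJ, PW, MI, BX, XE, CC]
Visit DF; enqueue ZX, TM → queue [WJ, PW, MI, BX, XE, CC, ZX, TM]
Visit WJ; enqueue PA, JB, DW → queue [PW, MI, BX, XE, CC, ZX, TM, PA, JB, DW]
Visit PW; enqueue AE → queue [MI, BX, XE, CC, ZX, TM, PA, JB, DW, AE]
Visit MI; enqueue PH, MG → queue [BX, XE, CC, ZX, TM, PA, JB, DW, AE, PH, MG]
Visit BX → queue [XE, CC, ZX, TM, PA, JB, DW, AE, PH, MG]
Visit XE → queue [CC, ZX, TM, PA, JB, DW, AE, PH, MG]
Visit CC → queue [ZX, TM, PA, JB, DW, AE, PH, MG]
Visit ZX → queue [TM, PA, JB, DW, AE, PH, MG]
Visit TM → queue [PA, JB, DW, AE, PH, MG]
Visit PA → queue [JB, DW, AE, PH, MG]
Visit JB → queue [DW, AE, PH, MG]
Visit DW → queue [AE, PH, MG]
Visit AE → queue [PH, MG]
Visit PH → queue [MG]
Visit MG → queue []

MS -> PN -> LY -> DF -> WJ -> PW -> MI -> BX -> XE -> CC -> ZX -> TM -> PA -> JB -> DW -> AE -> PH -> MG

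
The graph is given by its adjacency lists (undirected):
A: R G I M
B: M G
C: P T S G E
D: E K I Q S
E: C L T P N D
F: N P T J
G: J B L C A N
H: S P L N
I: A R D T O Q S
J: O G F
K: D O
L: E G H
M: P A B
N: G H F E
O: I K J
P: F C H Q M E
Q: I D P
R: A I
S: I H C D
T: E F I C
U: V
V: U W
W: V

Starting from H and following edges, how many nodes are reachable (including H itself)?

20

BFS from H visits: H, L, N, P, S, E, G, F, C, M, Q, D, I, T, A, B, J, K, O, R
Reachable nodes: 20 of 23 total.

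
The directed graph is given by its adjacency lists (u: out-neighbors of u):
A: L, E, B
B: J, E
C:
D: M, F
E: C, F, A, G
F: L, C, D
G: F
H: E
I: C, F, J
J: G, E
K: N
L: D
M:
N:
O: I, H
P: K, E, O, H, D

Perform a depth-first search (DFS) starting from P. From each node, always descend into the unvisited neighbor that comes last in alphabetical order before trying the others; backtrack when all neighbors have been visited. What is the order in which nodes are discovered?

P, O, I, J, G, F, L, D, M, C, E, A, B, H, K, N

Visit P
P → O
O → I
I → J
J → G
G → F
F → L
L → D
D → M
F → C
J → E
E → A
A → B
O → H
P → K
K → N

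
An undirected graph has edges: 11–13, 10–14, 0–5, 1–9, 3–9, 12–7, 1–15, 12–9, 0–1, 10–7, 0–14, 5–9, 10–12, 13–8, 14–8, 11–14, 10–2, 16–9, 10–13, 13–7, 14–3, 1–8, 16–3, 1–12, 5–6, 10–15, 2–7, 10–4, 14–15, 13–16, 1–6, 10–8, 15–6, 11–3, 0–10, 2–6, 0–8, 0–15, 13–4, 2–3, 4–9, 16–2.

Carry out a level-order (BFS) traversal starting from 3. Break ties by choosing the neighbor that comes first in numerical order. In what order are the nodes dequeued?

3 -> 2 -> 9 -> 11 -> 14 -> 16 -> 6 -> 7 -> 10 -> 1 -> 4 -> 5 -> 12 -> 13 -> 0 -> 8 -> 15

Visit 3; enqueue 2, 9, 11, 14, 16 → queue [2, 9, 11, 14, 16]
Visit 2; enqueue 6, 7, 10 → queue [9, 11, 14, 16, 6, 7, 10]
Visit 9; enqueue 1, 4, 5, 12 → queue [11, 14, 16, 6, 7, 10, 1, 4, 5, 12]
Visit 11; enqueue 13 → queue [14, 16, 6, 7, 10, 1, 4, 5, 12, 13]
Visit 14; enqueue 0, 8, 15 → queue [16, 6, 7, 10, 1, 4, 5, 12, 13, 0, 8, 15]
Visit 16 → queue [6, 7, 10, 1, 4, 5, 12, 13, 0, 8, 15]
Visit 6 → queue [7, 10, 1, 4, 5, 12, 13, 0, 8, 15]
Visit 7 → queue [10, 1, 4, 5, 12, 13, 0, 8, 15]
Visit 10 → queue [1, 4, 5, 12, 13, 0, 8, 15]
Visit 1 → queue [4, 5, 12, 13, 0, 8, 15]
Visit 4 → queue [5, 12, 13, 0, 8, 15]
Visit 5 → queue [12, 13, 0, 8, 15]
Visit 12 → queue [13, 0, 8, 15]
Visit 13 → queue [0, 8, 15]
Visit 0 → queue [8, 15]
Visit 8 → queue [15]
Visit 15 → queue []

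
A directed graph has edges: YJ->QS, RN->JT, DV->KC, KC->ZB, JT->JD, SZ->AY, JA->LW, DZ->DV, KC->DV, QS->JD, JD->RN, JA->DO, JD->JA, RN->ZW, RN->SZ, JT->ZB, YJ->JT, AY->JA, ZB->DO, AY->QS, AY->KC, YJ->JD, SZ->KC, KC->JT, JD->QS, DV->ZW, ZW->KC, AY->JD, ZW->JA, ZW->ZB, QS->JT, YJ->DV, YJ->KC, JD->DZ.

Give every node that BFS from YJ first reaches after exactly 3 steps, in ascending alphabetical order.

Level 0: YJ
Level 1: DV, JD, JT, KC, QS
Level 2: DZ, JA, RN, ZB, ZW
Level 3: DO, LW, SZ
Level 4: AY

DO, LW, SZ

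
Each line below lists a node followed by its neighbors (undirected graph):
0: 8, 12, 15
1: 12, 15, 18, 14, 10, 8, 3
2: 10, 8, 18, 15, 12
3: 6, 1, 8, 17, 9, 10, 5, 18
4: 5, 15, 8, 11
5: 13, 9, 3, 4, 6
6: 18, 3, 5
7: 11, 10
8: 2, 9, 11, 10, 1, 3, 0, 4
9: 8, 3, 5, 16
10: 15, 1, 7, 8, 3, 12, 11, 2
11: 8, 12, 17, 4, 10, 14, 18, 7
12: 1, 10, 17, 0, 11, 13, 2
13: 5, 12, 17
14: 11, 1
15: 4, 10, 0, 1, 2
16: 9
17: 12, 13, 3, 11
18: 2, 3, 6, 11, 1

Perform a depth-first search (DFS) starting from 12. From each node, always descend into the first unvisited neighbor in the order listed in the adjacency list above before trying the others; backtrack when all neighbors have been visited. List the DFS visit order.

Visit 12
12 → 1
1 → 15
15 → 4
4 → 5
5 → 13
13 → 17
17 → 3
3 → 6
6 → 18
18 → 2
2 → 10
10 → 7
7 → 11
11 → 8
8 → 9
9 → 16
8 → 0
11 → 14

12, 1, 15, 4, 5, 13, 17, 3, 6, 18, 2, 10, 7, 11, 8, 9, 16, 0, 14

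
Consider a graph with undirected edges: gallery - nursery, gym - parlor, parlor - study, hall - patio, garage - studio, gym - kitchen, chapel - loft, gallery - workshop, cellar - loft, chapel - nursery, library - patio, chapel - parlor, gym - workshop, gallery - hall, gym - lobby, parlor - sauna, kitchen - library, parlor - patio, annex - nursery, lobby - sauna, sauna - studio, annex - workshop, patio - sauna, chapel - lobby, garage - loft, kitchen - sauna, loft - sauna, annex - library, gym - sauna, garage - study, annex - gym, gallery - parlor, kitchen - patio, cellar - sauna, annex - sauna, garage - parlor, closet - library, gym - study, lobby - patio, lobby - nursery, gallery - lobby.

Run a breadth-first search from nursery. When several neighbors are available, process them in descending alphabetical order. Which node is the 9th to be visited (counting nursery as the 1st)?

Visit nursery; enqueue lobby, gallery, chapel, annex → queue [lobby, gallery, chapel, annex]
Visit lobby; enqueue sauna, patio, gym → queue [gallery, chapel, annex, sauna, patio, gym]
Visit gallery; enqueue workshop, parlor, hall → queue [chapel, annex, sauna, patio, gym, workshop, parlor, hall]
Visit chapel; enqueue loft → queue [annex, sauna, patio, gym, workshop, parlor, hall, loft]
Visit annex; enqueue library → queue [sauna, patio, gym, workshop, parlor, hall, loft, library]
Visit sauna; enqueue studio, kitchen, cellar → queue [patio, gym, workshop, parlor, hall, loft, library, studio, kitchen, cellar]
Visit patio → queue [gym, workshop, parlor, hall, loft, library, studio, kitchen, cellar]
Visit gym; enqueue study → queue [workshop, parlor, hall, loft, library, studio, kitchen, cellar, study]
Visit workshop → queue [parlor, hall, loft, library, studio, kitchen, cellar, study]
Visit parlor; enqueue garage → queue [hall, loft, library, studio, kitchen, cellar, study, garage]
Visit hall → queue [loft, library, studio, kitchen, cellar, study, garage]
Visit loft → queue [library, studio, kitchen, cellar, study, garage]
Visit library; enqueue closet → queue [studio, kitchen, cellar, study, garage, closet]
Visit studio → queue [kitchen, cellar, study, garage, closet]
Visit kitchen → queue [cellar, study, garage, closet]
Visit cellar → queue [study, garage, closet]
Visit study → queue [garage, closet]
Visit garage → queue [closet]
Visit closet → queue []

Visit order: nursery, lobby, gallery, chapel, annex, sauna, patio, gym, workshop, parlor, hall, loft, library, studio, kitchen, cellar, study, garage, closet

workshop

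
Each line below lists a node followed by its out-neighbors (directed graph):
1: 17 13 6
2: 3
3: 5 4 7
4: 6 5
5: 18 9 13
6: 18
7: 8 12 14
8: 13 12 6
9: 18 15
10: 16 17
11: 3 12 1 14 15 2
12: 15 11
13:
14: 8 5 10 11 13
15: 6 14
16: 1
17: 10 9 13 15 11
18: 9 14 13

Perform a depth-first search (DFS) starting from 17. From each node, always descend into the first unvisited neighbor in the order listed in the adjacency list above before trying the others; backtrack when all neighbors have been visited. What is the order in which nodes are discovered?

Visit 17
17 → 10
10 → 16
16 → 1
1 → 13
1 → 6
6 → 18
18 → 9
9 → 15
15 → 14
14 → 8
8 → 12
12 → 11
11 → 3
3 → 5
3 → 4
3 → 7
11 → 2

17, 10, 16, 1, 13, 6, 18, 9, 15, 14, 8, 12, 11, 3, 5, 4, 7, 2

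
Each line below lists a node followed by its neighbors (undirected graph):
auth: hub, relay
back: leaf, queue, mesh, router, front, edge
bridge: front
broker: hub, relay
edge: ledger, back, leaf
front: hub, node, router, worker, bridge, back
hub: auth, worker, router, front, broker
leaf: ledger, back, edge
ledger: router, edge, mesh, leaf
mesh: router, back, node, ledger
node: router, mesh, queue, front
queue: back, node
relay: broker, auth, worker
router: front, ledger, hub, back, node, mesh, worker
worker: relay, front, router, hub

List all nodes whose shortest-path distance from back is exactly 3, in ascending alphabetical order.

Level 0: back
Level 1: edge, front, leaf, mesh, queue, router
Level 2: bridge, hub, ledger, node, worker
Level 3: auth, broker, relay

auth, broker, relay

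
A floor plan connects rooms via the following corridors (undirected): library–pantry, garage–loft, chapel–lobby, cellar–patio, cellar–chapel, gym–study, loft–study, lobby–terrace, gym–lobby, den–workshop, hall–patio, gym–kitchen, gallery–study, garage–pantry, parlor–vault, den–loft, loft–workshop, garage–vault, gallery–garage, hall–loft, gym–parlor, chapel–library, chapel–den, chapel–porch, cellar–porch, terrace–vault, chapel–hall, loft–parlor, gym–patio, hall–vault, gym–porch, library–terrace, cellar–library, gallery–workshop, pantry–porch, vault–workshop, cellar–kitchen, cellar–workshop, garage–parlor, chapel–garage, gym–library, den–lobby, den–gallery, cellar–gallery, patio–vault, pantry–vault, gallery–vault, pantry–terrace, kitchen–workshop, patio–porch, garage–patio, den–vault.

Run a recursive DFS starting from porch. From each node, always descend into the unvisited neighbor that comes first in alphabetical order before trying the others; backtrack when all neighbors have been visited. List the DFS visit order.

porch cellar chapel den gallery garage loft hall patio gym kitchen workshop vault pantry library terrace lobby parlor study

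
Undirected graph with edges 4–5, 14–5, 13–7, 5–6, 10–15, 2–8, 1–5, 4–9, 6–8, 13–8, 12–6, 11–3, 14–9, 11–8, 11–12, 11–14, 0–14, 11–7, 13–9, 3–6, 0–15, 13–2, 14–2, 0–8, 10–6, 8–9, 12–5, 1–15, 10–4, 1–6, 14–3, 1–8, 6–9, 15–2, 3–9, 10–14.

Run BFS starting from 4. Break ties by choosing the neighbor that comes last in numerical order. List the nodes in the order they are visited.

4, 10, 9, 5, 15, 14, 6, 13, 8, 3, 12, 1, 2, 0, 11, 7

Visit 4; enqueue 10, 9, 5 → queue [10, 9, 5]
Visit 10; enqueue 15, 14, 6 → queue [9, 5, 15, 14, 6]
Visit 9; enqueue 13, 8, 3 → queue [5, 15, 14, 6, 13, 8, 3]
Visit 5; enqueue 12, 1 → queue [15, 14, 6, 13, 8, 3, 12, 1]
Visit 15; enqueue 2, 0 → queue [14, 6, 13, 8, 3, 12, 1, 2, 0]
Visit 14; enqueue 11 → queue [6, 13, 8, 3, 12, 1, 2, 0, 11]
Visit 6 → queue [13, 8, 3, 12, 1, 2, 0, 11]
Visit 13; enqueue 7 → queue [8, 3, 12, 1, 2, 0, 11, 7]
Visit 8 → queue [3, 12, 1, 2, 0, 11, 7]
Visit 3 → queue [12, 1, 2, 0, 11, 7]
Visit 12 → queue [1, 2, 0, 11, 7]
Visit 1 → queue [2, 0, 11, 7]
Visit 2 → queue [0, 11, 7]
Visit 0 → queue [11, 7]
Visit 11 → queue [7]
Visit 7 → queue []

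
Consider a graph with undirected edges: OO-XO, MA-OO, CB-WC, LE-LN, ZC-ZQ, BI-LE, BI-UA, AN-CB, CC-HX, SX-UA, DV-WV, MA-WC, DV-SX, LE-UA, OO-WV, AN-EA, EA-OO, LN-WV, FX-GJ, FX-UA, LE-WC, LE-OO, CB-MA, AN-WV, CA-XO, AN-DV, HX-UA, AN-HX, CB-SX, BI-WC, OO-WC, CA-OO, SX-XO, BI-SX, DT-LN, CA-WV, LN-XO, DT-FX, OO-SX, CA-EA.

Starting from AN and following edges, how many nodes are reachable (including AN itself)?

20

BFS from AN visits: AN, CB, DV, EA, HX, WV, MA, SX, WC, CA, OO, CC, UA, LN, BI, XO, LE, FX, DT, GJ
Reachable nodes: 20 of 22 total.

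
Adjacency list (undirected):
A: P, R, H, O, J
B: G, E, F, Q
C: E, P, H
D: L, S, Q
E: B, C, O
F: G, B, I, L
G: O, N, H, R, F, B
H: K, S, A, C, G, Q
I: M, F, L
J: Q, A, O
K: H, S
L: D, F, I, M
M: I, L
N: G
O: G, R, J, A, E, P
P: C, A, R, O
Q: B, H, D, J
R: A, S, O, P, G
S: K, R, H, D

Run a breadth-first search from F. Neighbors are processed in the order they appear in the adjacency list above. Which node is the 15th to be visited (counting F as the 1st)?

Visit F; enqueue G, B, I, L → queue [G, B, I, L]
Visit G; enqueue O, N, H, R → queue [B, I, L, O, N, H, R]
Visit B; enqueue E, Q → queue [I, L, O, N, H, R, E, Q]
Visit I; enqueue M → queue [L, O, N, H, R, E, Q, M]
Visit L; enqueue D → queue [O, N, H, R, E, Q, M, D]
Visit O; enqueue J, A, P → queue [N, H, R, E, Q, M, D, J, A, P]
Visit N → queue [H, R, E, Q, M, D, J, A, P]
Visit H; enqueue K, S, C → queue [R, E, Q, M, D, J, A, P, K, S, C]
Visit R → queue [E, Q, M, D, J, A, P, K, S, C]
Visit E → queue [Q, M, D, J, A, P, K, S, C]
Visit Q → queue [M, D, J, A, P, K, S, C]
Visit M → queue [D, J, A, P, K, S, C]
Visit D → queue [J, A, P, K, S, C]
Visit J → queue [A, P, K, S, C]
Visit A → queue [P, K, S, C]
Visit P → queue [K, S, C]
Visit K → queue [S, C]
Visit S → queue [C]
Visit C → queue []

Visit order: F, G, B, I, L, O, N, H, R, E, Q, M, D, J, A, P, K, S, C

A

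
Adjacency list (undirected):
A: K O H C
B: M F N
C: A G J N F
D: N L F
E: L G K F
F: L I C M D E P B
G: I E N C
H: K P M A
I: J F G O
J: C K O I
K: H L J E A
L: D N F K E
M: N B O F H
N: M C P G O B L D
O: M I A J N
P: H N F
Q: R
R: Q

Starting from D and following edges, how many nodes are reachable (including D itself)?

16

BFS from D visits: D, F, L, N, B, C, E, I, M, P, K, G, O, A, J, H
Reachable nodes: 16 of 18 total.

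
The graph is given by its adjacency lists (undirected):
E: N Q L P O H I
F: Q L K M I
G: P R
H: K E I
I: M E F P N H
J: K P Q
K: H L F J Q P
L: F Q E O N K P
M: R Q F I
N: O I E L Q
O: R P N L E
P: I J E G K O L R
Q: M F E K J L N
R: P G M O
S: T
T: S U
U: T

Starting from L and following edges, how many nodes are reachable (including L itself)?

14

BFS from L visits: L, F, Q, E, O, N, K, P, M, I, J, H, R, G
Reachable nodes: 14 of 17 total.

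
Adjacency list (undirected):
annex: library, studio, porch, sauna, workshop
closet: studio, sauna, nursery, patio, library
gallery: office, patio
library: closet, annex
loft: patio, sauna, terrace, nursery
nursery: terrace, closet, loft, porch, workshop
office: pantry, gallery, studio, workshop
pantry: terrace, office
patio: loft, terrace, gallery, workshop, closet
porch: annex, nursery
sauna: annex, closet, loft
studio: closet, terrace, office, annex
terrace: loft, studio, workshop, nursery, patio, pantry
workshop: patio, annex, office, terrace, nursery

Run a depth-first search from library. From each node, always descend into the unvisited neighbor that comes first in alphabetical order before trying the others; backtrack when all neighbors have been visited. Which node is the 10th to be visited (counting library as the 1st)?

terrace

Visit library
library → annex
annex → porch
porch → nursery
nursery → closet
closet → patio
patio → gallery
gallery → office
office → pantry
pantry → terrace
terrace → loft
loft → sauna
terrace → studio
terrace → workshop

Visit order: library, annex, porch, nursery, closet, patio, gallery, office, pantry, terrace, loft, sauna, studio, workshop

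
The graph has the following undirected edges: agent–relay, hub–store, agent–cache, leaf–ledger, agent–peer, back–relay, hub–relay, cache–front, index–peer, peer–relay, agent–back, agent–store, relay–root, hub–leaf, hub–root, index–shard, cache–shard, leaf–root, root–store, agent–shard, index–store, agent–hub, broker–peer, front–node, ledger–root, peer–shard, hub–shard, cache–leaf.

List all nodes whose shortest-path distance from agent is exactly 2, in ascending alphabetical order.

Level 0: agent
Level 1: back, cache, hub, peer, relay, shard, store
Level 2: broker, front, index, leaf, root
Level 3: ledger, node

broker, front, index, leaf, root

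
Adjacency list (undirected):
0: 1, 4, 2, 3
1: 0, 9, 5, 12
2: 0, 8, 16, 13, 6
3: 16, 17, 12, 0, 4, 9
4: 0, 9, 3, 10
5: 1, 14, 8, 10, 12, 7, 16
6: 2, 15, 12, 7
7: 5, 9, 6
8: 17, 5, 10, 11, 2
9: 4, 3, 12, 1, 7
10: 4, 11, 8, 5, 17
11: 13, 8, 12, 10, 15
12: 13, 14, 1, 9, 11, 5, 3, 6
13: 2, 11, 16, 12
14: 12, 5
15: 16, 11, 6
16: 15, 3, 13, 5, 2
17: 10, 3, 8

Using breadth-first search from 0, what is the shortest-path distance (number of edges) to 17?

2

Level 0: 0
Level 1: 1, 2, 3, 4
Level 2: 5, 6, 8, 9, 10, 12, 13, 16, 17
Level 3: 7, 11, 14, 15
17 first appears at level 2.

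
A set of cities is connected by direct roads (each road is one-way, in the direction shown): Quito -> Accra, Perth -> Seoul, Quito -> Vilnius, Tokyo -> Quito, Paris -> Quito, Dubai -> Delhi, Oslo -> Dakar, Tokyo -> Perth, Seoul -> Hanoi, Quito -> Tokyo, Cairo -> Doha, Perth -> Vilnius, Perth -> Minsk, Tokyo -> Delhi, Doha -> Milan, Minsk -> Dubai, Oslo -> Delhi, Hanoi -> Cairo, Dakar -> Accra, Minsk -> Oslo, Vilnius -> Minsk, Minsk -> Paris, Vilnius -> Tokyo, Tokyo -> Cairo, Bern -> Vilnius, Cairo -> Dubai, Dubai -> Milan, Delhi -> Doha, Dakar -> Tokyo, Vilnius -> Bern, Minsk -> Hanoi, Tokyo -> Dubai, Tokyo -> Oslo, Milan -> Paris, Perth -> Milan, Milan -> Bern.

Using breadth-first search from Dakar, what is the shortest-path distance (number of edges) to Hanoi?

Level 0: Dakar
Level 1: Accra, Tokyo
Level 2: Cairo, Delhi, Dubai, Oslo, Perth, Quito
Level 3: Doha, Milan, Minsk, Seoul, Vilnius
Level 4: Bern, Hanoi, Paris
Hanoi first appears at level 4.

4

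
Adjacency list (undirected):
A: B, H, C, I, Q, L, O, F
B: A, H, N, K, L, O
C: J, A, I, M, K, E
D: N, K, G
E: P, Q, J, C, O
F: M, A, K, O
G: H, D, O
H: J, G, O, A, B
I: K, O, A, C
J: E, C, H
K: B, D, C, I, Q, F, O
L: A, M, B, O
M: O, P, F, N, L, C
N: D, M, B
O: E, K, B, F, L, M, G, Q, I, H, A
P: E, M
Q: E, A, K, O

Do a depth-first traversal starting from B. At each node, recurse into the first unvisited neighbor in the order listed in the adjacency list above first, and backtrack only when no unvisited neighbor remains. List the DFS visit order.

Visit B
B → A
A → H
H → J
J → E
E → P
P → M
M → O
O → K
K → D
D → N
D → G
K → C
C → I
K → Q
K → F
O → L

B → A → H → J → E → P → M → O → K → D → N → G → C → I → Q → F → L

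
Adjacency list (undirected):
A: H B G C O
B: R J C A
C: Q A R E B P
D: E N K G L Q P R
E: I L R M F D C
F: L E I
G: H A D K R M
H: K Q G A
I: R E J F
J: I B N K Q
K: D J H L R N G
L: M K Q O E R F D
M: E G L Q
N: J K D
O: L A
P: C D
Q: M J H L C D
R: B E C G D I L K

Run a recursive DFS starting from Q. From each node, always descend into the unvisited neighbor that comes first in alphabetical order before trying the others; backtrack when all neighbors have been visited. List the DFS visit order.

Q, C, A, B, J, I, E, D, G, H, K, L, F, M, O, R, N, P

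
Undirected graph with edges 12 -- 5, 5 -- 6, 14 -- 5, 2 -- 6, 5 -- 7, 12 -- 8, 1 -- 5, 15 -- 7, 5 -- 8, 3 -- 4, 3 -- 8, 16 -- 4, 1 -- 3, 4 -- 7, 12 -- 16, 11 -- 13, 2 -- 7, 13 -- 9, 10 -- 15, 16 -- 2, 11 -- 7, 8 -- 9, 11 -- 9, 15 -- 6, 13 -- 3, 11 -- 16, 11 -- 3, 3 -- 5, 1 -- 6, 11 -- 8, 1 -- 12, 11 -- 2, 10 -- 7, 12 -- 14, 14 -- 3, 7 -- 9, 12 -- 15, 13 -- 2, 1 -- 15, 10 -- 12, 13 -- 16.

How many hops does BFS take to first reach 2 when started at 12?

Level 0: 12
Level 1: 1, 5, 8, 10, 14, 15, 16
Level 2: 2, 3, 4, 6, 7, 9, 11, 13
2 first appears at level 2.

2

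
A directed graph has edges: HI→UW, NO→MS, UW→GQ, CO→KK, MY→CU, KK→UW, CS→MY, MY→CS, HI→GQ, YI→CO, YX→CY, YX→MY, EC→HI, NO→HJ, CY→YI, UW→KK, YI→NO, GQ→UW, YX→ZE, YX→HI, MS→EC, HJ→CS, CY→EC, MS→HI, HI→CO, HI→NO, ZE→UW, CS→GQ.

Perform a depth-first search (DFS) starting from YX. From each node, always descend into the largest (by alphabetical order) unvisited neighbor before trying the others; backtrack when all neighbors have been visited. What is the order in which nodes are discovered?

Visit YX
YX → ZE
ZE → UW
UW → KK
UW → GQ
YX → MY
MY → CU
MY → CS
YX → HI
HI → NO
NO → MS
MS → EC
NO → HJ
HI → CO
YX → CY
CY → YI

YX -> ZE -> UW -> KK -> GQ -> MY -> CU -> CS -> HI -> NO -> MS -> EC -> HJ -> CO -> CY -> YI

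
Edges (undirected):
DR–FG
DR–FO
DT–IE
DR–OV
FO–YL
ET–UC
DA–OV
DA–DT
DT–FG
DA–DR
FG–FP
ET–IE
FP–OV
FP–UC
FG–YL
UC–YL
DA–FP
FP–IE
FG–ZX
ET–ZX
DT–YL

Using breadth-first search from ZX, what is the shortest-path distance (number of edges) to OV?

3

Level 0: ZX
Level 1: ET, FG
Level 2: DR, DT, FP, IE, UC, YL
Level 3: DA, FO, OV
OV first appears at level 3.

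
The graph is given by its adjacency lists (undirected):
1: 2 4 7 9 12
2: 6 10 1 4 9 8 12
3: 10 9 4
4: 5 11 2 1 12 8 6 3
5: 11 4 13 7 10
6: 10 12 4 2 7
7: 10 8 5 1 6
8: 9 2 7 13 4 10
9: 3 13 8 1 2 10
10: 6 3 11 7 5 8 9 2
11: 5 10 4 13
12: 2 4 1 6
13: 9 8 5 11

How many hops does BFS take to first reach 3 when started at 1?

Level 0: 1
Level 1: 2, 4, 7, 9, 12
Level 2: 3, 5, 6, 8, 10, 11, 13
3 first appears at level 2.

2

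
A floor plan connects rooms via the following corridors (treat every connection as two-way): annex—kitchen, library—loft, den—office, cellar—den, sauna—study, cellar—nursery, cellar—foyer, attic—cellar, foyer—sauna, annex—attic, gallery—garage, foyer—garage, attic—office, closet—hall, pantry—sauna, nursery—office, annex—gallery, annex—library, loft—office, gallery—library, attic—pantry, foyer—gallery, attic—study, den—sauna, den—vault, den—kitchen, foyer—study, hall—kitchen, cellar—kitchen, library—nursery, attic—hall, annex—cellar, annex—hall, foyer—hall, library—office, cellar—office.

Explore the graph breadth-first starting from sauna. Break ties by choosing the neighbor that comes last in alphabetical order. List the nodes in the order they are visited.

sauna -> study -> pantry -> foyer -> den -> attic -> hall -> garage -> gallery -> cellar -> vault -> office -> kitchen -> annex -> closet -> library -> nursery -> loft

Visit sauna; enqueue study, pantry, foyer, den → queue [study, pantry, foyer, den]
Visit study; enqueue attic → queue [pantry, foyer, den, attic]
Visit pantry → queue [foyer, den, attic]
Visit foyer; enqueue hall, garage, gallery, cellar → queue [den, attic, hall, garage, gallery, cellar]
Visit den; enqueue vault, office, kitchen → queue [attic, hall, garage, gallery, cellar, vault, office, kitchen]
Visit attic; enqueue annex → queue [hall, garage, gallery, cellar, vault, office, kitchen, annex]
Visit hall; enqueue closet → queue [garage, gallery, cellar, vault, office, kitchen, annex, closet]
Visit garage → queue [gallery, cellar, vault, office, kitchen, annex, closet]
Visit gallery; enqueue library → queue [cellar, vault, office, kitchen, annex, closet, library]
Visit cellar; enqueue nursery → queue [vault, office, kitchen, annex, closet, library, nursery]
Visit vault → queue [office, kitchen, annex, closet, library, nursery]
Visit office; enqueue loft → queue [kitchen, annex, closet, library, nursery, loft]
Visit kitchen → queue [annex, closet, library, nursery, loft]
Visit annex → queue [closet, library, nursery, loft]
Visit closet → queue [library, nursery, loft]
Visit library → queue [nursery, loft]
Visit nursery → queue [loft]
Visit loft → queue []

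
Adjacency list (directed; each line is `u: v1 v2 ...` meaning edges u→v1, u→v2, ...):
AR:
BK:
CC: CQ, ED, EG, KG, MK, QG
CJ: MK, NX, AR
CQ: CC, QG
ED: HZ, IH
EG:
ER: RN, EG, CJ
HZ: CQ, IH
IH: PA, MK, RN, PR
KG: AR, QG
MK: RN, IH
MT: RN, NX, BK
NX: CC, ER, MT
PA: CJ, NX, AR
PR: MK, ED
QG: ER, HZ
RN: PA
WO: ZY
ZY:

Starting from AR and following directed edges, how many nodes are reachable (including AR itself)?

1

BFS from AR visits: AR
Reachable nodes: 1 of 20 total.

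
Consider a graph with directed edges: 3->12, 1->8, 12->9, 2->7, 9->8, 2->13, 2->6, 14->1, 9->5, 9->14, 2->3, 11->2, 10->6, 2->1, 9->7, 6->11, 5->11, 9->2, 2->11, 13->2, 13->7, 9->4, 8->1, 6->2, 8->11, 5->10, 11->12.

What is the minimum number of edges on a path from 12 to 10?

3

Level 0: 12
Level 1: 9
Level 2: 2, 4, 5, 7, 8, 14
Level 3: 1, 3, 6, 10, 11, 13
10 first appears at level 3.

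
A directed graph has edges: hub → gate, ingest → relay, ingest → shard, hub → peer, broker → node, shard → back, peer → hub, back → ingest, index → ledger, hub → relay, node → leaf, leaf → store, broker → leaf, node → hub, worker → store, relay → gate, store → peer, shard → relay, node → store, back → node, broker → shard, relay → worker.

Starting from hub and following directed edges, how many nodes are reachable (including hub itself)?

6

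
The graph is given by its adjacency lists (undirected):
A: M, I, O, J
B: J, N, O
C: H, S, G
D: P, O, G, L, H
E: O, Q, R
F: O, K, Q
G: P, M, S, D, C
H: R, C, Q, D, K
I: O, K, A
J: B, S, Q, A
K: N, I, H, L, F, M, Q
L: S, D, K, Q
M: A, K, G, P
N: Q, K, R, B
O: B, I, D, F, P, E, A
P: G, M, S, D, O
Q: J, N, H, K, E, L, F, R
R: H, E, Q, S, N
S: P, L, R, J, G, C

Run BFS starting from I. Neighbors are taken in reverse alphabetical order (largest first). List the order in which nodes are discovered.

I -> O -> K -> A -> P -> F -> E -> D -> B -> Q -> N -> M -> L -> H -> J -> S -> G -> R -> C

Visit I; enqueue O, K, A → queue [O, K, A]
Visit O; enqueue P, F, E, D, B → queue [K, A, P, F, E, D, B]
Visit K; enqueue Q, N, M, L, H → queue [A, P, F, E, D, B, Q, N, M, L, H]
Visit A; enqueue J → queue [P, F, E, D, B, Q, N, M, L, H, J]
Visit P; enqueue S, G → queue [F, E, D, B, Q, N, M, L, H, J, S, G]
Visit F → queue [E, D, B, Q, N, M, L, H, J, S, G]
Visit E; enqueue R → queue [D, B, Q, N, M, L, H, J, S, G, R]
Visit D → queue [B, Q, N, M, L, H, J, S, G, R]
Visit B → queue [Q, N, M, L, H, J, S, G, R]
Visit Q → queue [N, M, L, H, J, S, G, R]
Visit N → queue [M, L, H, J, S, G, R]
Visit M → queue [L, H, J, S, G, R]
Visit L → queue [H, J, S, G, R]
Visit H; enqueue C → queue [J, S, G, R, C]
Visit J → queue [S, G, R, C]
Visit S → queue [G, R, C]
Visit G → queue [R, C]
Visit R → queue [C]
Visit C → queue []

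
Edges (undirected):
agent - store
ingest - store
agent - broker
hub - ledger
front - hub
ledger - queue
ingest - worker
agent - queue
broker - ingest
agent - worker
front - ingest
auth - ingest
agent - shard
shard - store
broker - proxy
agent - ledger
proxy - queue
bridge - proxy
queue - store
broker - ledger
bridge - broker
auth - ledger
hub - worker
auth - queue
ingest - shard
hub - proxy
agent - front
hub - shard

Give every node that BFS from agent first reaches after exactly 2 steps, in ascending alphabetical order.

Level 0: agent
Level 1: broker, front, ledger, queue, shard, store, worker
Level 2: auth, bridge, hub, ingest, proxy

auth, bridge, hub, ingest, proxy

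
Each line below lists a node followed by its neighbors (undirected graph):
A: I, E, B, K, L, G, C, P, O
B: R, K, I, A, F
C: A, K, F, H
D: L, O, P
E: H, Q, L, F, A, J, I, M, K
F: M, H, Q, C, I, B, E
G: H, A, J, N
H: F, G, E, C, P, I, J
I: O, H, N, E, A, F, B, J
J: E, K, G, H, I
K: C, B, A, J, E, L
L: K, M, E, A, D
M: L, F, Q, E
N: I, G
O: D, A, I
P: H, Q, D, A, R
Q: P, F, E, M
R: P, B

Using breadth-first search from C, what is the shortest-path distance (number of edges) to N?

3

Level 0: C
Level 1: A, F, H, K
Level 2: B, E, G, I, J, L, M, O, P, Q
Level 3: D, N, R
N first appears at level 3.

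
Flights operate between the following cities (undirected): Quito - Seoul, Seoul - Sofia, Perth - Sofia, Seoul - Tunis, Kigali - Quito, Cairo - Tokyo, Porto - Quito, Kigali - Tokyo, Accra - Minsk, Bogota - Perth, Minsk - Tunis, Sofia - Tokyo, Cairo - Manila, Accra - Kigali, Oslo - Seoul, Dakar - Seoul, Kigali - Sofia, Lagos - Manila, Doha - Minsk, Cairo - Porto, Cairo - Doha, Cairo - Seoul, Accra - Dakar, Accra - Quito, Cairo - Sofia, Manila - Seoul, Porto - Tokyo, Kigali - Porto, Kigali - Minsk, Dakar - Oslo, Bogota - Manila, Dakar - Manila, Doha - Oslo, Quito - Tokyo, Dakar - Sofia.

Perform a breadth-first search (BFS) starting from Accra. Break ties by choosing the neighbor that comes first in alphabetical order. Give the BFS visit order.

Accra → Dakar → Kigali → Minsk → Quito → Manila → Oslo → Seoul → Sofia → Porto → Tokyo → Doha → Tunis → Bogota → Cairo → Lagos → Perth

Visit Accra; enqueue Dakar, Kigali, Minsk, Quito → queue [Dakar, Kigali, Minsk, Quito]
Visit Dakar; enqueue Manila, Oslo, Seoul, Sofia → queue [Kigali, Minsk, Quito, Manila, Oslo, Seoul, Sofia]
Visit Kigali; enqueue Porto, Tokyo → queue [Minsk, Quito, Manila, Oslo, Seoul, Sofia, Porto, Tokyo]
Visit Minsk; enqueue Doha, Tunis → queue [Quito, Manila, Oslo, Seoul, Sofia, Porto, Tokyo, Doha, Tunis]
Visit Quito → queue [Manila, Oslo, Seoul, Sofia, Porto, Tokyo, Doha, Tunis]
Visit Manila; enqueue Bogota, Cairo, Lagos → queue [Oslo, Seoul, Sofia, Porto, Tokyo, Doha, Tunis, Bogota, Cairo, Lagos]
Visit Oslo → queue [Seoul, Sofia, Porto, Tokyo, Doha, Tunis, Bogota, Cairo, Lagos]
Visit Seoul → queue [Sofia, Porto, Tokyo, Doha, Tunis, Bogota, Cairo, Lagos]
Visit Sofia; enqueue Perth → queue [Porto, Tokyo, Doha, Tunis, Bogota, Cairo, Lagos, Perth]
Visit Porto → queue [Tokyo, Doha, Tunis, Bogota, Cairo, Lagos, Perth]
Visit Tokyo → queue [Doha, Tunis, Bogota, Cairo, Lagos, Perth]
Visit Doha → queue [Tunis, Bogota, Cairo, Lagos, Perth]
Visit Tunis → queue [Bogota, Cairo, Lagos, Perth]
Visit Bogota → queue [Cairo, Lagos, Perth]
Visit Cairo → queue [Lagos, Perth]
Visit Lagos → queue [Perth]
Visit Perth → queue []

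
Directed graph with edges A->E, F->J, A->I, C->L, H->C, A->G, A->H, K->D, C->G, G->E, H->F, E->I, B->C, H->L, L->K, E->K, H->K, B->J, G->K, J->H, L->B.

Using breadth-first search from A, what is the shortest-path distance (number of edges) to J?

3

Level 0: A
Level 1: E, G, H, I
Level 2: C, F, K, L
Level 3: B, D, J
J first appears at level 3.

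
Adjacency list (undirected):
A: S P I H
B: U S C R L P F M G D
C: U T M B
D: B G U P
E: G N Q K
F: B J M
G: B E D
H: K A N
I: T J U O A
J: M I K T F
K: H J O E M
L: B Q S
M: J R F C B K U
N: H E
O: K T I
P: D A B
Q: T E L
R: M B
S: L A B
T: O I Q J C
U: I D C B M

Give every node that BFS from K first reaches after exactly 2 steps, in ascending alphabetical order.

A, B, C, F, G, I, N, Q, R, T, U

Level 0: K
Level 1: E, H, J, M, O
Level 2: A, B, C, F, G, I, N, Q, R, T, U
Level 3: D, L, P, S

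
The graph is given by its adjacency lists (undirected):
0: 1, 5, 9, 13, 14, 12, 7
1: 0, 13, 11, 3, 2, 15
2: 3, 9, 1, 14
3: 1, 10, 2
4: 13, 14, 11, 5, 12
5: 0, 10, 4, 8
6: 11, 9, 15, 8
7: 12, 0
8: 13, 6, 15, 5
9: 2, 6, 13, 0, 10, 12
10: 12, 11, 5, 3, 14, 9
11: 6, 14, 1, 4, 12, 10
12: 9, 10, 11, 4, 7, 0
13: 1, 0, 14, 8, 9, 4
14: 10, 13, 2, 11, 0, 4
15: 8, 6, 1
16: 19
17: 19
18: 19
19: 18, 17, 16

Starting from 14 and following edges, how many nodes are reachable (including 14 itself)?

16

BFS from 14 visits: 14, 10, 13, 2, 11, 0, 4, 12, 5, 3, 9, 1, 8, 6, 7, 15
Reachable nodes: 16 of 20 total.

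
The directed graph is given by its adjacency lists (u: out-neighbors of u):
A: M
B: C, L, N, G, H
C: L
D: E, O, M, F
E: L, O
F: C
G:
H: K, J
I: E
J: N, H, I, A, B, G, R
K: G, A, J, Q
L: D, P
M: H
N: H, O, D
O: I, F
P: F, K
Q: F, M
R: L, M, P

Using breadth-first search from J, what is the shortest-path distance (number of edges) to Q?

3

Level 0: J
Level 1: A, B, G, H, I, N, R
Level 2: C, D, E, K, L, M, O, P
Level 3: F, Q
Q first appears at level 3.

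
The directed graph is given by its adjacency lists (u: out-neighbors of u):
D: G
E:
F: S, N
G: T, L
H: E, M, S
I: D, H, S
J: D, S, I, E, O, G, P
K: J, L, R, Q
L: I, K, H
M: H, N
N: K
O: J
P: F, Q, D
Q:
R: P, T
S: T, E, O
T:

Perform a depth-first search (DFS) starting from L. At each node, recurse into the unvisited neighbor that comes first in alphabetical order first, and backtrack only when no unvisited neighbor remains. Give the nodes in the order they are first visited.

Visit L
L → H
H → E
H → M
M → N
N → K
K → J
J → D
D → G
G → T
J → I
I → S
S → O
J → P
P → F
P → Q
K → R

L, H, E, M, N, K, J, D, G, T, I, S, O, P, F, Q, R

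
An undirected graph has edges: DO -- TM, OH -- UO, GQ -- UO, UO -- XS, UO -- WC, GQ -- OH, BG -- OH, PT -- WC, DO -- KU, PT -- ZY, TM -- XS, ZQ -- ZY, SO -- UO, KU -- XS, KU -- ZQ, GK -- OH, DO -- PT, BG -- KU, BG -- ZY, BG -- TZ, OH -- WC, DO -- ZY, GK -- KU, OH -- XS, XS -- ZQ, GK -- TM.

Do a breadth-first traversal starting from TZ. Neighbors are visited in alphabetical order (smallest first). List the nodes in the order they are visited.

Visit TZ; enqueue BG → queue [BG]
Visit BG; enqueue KU, OH, ZY → queue [KU, OH, ZY]
Visit KU; enqueue DO, GK, XS, ZQ → queue [OH, ZY, DO, GK, XS, ZQ]
Visit OH; enqueue GQ, UO, WC → queue [ZY, DO, GK, XS, ZQ, GQ, UO, WC]
Visit ZY; enqueue PT → queue [DO, GK, XS, ZQ, GQ, UO, WC, PT]
Visit DO; enqueue TM → queue [GK, XS, ZQ, GQ, UO, WC, PT, TM]
Visit GK → queue [XS, ZQ, GQ, UO, WC, PT, TM]
Visit XS → queue [ZQ, GQ, UO, WC, PT, TM]
Visit ZQ → queue [GQ, UO, WC, PT, TM]
Visit GQ → queue [UO, WC, PT, TM]
Visit UO; enqueue SO → queue [WC, PT, TM, SO]
Visit WC → queue [PT, TM, SO]
Visit PT → queue [TM, SO]
Visit TM → queue [SO]
Visit SO → queue []

TZ, BG, KU, OH, ZY, DO, GK, XS, ZQ, GQ, UO, WC, PT, TM, SO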